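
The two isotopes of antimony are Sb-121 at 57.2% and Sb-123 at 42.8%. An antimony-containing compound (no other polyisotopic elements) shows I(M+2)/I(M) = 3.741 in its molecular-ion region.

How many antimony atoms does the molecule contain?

5

The M+2/M ratio from n Sb atoms is n · q/p = n · 0.428/0.572.
n = 3.741 × 0.572/0.428 = 5.00 ≈ 5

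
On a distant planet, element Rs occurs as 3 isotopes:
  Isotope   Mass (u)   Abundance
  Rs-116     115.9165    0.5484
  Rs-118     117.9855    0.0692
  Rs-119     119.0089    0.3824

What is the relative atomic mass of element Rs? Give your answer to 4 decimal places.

Weight each isotope mass by its fractional abundance: 0.5484 × 115.9165 + 0.0692 × 117.9855 + 0.3824 × 119.0089
= 63.56861 + 8.16460 + 45.50900 = 117.24221 u

117.2422 u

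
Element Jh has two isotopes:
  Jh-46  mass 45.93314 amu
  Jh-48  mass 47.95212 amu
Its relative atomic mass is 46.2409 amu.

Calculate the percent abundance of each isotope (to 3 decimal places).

Jh-46: 84.757%, Jh-48: 15.243%

Let x be the fractional abundance of Jh-46; then Jh-48 has abundance 1 − x.
45.93314·x + 47.95212·(1 − x) = 46.2409
(45.93314 − 47.95212)·x = 46.2409 − 47.95212
x = -1.71122 / -2.01898 = 0.84757 → 84.757% Jh-46, 15.243% Jh-48.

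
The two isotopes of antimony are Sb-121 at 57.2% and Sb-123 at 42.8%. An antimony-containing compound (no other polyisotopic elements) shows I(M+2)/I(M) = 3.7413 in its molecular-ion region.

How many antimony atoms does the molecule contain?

The M+2/M ratio from n Sb atoms is n · q/p = n · 0.428/0.572.
n = 3.7413 × 0.572/0.428 = 5.00 ≈ 5

5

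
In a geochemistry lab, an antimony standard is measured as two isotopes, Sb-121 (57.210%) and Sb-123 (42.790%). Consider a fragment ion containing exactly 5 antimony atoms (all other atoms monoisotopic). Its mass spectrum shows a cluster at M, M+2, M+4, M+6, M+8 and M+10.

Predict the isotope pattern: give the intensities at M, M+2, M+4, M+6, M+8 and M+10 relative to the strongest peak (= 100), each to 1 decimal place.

Each Sb atom is independently Sb-121 (p = 0.57210) or Sb-123 (q = 0.42790); the cluster is the binomial expansion (p + q)^5.
P(M) = 0.57210^5 = 0.061286
P(M+2) = 5 × 0.57210^4 × 0.42790^1 = 0.229192
P(M+4) = 10 × 0.57210^3 × 0.42790^2 = 0.342847
P(M+6) = 10 × 0.57210^2 × 0.42790^3 = 0.256431
P(M+8) = 5 × 0.57210^1 × 0.42790^4 = 0.095898
P(M+10) = 0.42790^5 = 0.014345
The M+4 peak is largest (0.342847); scaling to 100 gives 17.9 : 66.8 : 100.0 : 74.8 : 28.0 : 4.2.

17.9 : 66.8 : 100.0 : 74.8 : 28.0 : 4.2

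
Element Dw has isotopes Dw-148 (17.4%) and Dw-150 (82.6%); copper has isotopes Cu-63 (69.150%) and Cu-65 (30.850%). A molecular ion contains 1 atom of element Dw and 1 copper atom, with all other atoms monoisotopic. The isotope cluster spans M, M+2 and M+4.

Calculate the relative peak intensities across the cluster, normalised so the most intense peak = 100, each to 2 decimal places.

Element Dw pattern (n=1): 0.1740 : 0.8260
Copper pattern (n=1): 0.6915 : 0.3085
Convolve the two distributions (both contribute in 2-u steps):
  M: 0.1740×0.6915 = 0.120321
  M+2: 0.1740×0.3085 + 0.8260×0.6915 = 0.624858
  M+4: 0.8260×0.3085 = 0.254821
Scale to base peak (0.624858) = 100: 19.26 : 100.00 : 40.78

19.26 : 100.00 : 40.78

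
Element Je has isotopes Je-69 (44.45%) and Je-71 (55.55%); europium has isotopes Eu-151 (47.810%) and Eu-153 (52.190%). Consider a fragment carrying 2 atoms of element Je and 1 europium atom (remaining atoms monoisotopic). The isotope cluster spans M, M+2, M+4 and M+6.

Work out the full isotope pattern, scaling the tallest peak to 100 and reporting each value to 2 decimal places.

Element Je pattern (n=2): 0.19758025 : 0.4938395 : 0.30858025
Europium pattern (n=1): 0.4781 : 0.5219
Convolve the two distributions (both contribute in 2-u steps):
  M: 0.19758025×0.4781 = 0.094463
  M+2: 0.19758025×0.5219 + 0.4938395×0.4781 = 0.339222
  M+4: 0.4938395×0.5219 + 0.30858025×0.4781 = 0.405267
  M+6: 0.30858025×0.5219 = 0.161048
Scale to base peak (0.405267) = 100: 23.31 : 83.70 : 100.00 : 39.74

23.31 : 83.70 : 100.00 : 39.74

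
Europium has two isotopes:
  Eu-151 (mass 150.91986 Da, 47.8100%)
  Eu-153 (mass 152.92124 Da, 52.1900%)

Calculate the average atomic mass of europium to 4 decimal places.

151.9644 Da

Ar = Σ fᵢ·mᵢ = 0.478100 × 150.91986 + 0.521900 × 152.92124
= 72.154785 + 79.809595 = 151.964380 Da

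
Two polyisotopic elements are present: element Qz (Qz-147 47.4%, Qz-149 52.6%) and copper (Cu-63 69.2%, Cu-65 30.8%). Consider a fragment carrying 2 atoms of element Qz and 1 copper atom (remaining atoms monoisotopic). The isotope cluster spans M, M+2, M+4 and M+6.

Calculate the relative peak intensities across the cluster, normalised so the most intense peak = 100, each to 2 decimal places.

Element Qz pattern (n=2): 0.224676 : 0.498648 : 0.276676
Copper pattern (n=1): 0.6920 : 0.3080
Convolve the two distributions (both contribute in 2-u steps):
  M: 0.224676×0.6920 = 0.155476
  M+2: 0.224676×0.3080 + 0.498648×0.6920 = 0.414265
  M+4: 0.498648×0.3080 + 0.276676×0.6920 = 0.345043
  M+6: 0.276676×0.3080 = 0.085216
Scale to base peak (0.414265) = 100: 37.53 : 100.00 : 83.29 : 20.57

37.53 : 100.00 : 83.29 : 20.57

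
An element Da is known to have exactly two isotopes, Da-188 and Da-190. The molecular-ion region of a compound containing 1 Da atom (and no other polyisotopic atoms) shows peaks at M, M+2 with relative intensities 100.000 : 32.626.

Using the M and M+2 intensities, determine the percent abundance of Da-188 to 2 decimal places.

Write p for the Da-188 fraction. I(M+2)/I(M) = [C(1,1)·p^0·(1−p)] / p^1 = 1·(1−p)/p = 32.626/100.000 = 0.3263
(1−p)/p = 0.3263/1 = 0.3263  ⇒  p = 1/(1 + 0.3263) = 0.7540
Da-188: 75.40%, Da-190: 24.60%.

75.40%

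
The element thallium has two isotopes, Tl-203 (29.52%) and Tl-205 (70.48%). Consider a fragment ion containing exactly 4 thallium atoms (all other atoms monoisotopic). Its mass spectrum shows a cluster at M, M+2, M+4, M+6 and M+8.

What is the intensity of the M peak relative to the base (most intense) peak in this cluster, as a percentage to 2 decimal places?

1.84%

(0.2952 + 0.7048)^4 gives M 0.0076, M+2 0.0725, M+4 0.2597, M+6 0.4134, M+8 0.2468; the largest is M+6.
P(M+6) = C(4,3) × 0.2952^1 × 0.7048^3 = 4 × 0.2952 × 0.35010449 = 0.413403 (base)
P(M) = C(4,0) × 0.2952^4 × 0.7048^0 = 1 × 0.00759391 × 1.0000 = 0.007594
Relative intensity = 0.007594 / 0.413403 × 100 = 1.84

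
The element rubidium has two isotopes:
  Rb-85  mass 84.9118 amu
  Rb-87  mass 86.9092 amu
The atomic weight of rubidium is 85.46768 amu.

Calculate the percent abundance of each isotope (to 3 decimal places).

Rb-85: 72.170%, Rb-87: 27.830%

With x = fraction of Rb-85 (so Rb-87 is 1 − x):
84.9118·x + 86.9092·(1 − x) = 85.46768
(84.9118 − 86.9092)·x = 85.46768 − 86.9092
x = -1.44152 / -1.9974 = 0.72170 → 72.170% Rb-85, 27.830% Rb-87.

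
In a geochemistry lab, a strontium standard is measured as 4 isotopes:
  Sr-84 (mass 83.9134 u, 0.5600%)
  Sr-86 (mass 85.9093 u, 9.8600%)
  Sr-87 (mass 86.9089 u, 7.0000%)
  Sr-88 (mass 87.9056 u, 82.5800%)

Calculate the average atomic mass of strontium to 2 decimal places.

87.62 u

The abundance-weighted mean is 0.005600 × 83.9134 + 0.098600 × 85.9093 + 0.070000 × 86.9089 + 0.825800 × 87.9056
= 0.46992 + 8.47066 + 6.08362 + 72.59244 = 87.61664 u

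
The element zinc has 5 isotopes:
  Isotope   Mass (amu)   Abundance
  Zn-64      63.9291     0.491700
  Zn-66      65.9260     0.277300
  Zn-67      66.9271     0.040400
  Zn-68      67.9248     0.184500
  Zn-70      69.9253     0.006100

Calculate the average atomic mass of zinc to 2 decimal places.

Average mass = Σ (abundance × isotope mass) = 0.491700 × 63.9291 + 0.277300 × 65.9260 + 0.040400 × 66.9271 + 0.184500 × 67.9248 + 0.006100 × 69.9253
= 31.43394 + 18.28128 + 2.70385 + 12.53213 + 0.42654 = 65.37774 amu

65.38 amu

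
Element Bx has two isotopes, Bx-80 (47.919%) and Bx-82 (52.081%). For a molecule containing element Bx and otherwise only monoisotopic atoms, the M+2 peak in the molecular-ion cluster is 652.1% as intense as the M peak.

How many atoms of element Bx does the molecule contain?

6

The M+2/M ratio from n Bx atoms is n · q/p = n · 0.52081/0.47919.
n = 6.521 × 0.47919/0.52081 = 6.00 ≈ 6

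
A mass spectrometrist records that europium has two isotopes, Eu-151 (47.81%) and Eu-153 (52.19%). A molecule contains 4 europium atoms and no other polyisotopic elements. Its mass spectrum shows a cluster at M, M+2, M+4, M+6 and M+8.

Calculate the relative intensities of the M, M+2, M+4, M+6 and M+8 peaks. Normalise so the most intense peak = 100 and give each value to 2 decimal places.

Each Eu atom is independently Eu-151 (p = 0.4781) or Eu-153 (q = 0.5219); the cluster is the binomial expansion (p + q)^4.
P(M) = 0.4781^4 = 0.052249
P(M+2) = 4 × 0.4781^3 × 0.5219^1 = 0.228141
P(M+4) = 6 × 0.4781^2 × 0.5219^2 = 0.373563
P(M+6) = 4 × 0.4781^1 × 0.5219^3 = 0.271857
P(M+8) = 0.5219^4 = 0.074191
The M+4 peak is largest (0.373563); scaling to 100 gives 13.99 : 61.07 : 100.00 : 72.77 : 19.86.

13.99 : 61.07 : 100.00 : 72.77 : 19.86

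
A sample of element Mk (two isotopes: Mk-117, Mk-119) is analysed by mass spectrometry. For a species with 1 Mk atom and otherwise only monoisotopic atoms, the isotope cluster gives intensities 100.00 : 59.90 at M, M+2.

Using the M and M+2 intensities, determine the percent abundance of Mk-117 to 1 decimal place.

62.5%

Write p for the Mk-117 fraction. I(M+2)/I(M) = [C(1,1)·p^0·(1−p)] / p^1 = 1·(1−p)/p = 59.90/100.00 = 0.5990
(1−p)/p = 0.5990/1 = 0.5990  ⇒  p = 1/(1 + 0.5990) = 0.6254
Mk-117: 62.5%, Mk-119: 37.5%.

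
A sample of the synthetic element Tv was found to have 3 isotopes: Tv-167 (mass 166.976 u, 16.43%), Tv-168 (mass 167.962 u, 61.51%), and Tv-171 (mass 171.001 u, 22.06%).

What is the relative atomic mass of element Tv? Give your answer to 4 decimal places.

The abundance-weighted mean is 0.1643 × 166.976 + 0.6151 × 167.962 + 0.2206 × 171.001
= 27.43416 + 103.31343 + 37.72282 = 168.47041 u

168.4704 u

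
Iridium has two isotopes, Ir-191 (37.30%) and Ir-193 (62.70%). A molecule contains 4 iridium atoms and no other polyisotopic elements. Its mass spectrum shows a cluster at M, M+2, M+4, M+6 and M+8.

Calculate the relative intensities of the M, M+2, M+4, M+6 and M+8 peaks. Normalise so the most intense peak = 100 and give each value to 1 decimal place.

The 4 Ir atoms are independent, so intensities follow the terms of (0.3730 + 0.6270)^4.
P(M) = 0.3730^4 = 0.019357
P(M+2) = 4 × 0.3730^3 × 0.6270^1 = 0.130153
P(M+4) = 6 × 0.3730^2 × 0.6270^2 = 0.328174
P(M+6) = 4 × 0.3730^1 × 0.6270^3 = 0.367766
P(M+8) = 0.6270^4 = 0.154550
The M+6 peak is largest (0.367766); scaling to 100 gives 5.3 : 35.4 : 89.2 : 100.0 : 42.0.

5.3 : 35.4 : 89.2 : 100.0 : 42.0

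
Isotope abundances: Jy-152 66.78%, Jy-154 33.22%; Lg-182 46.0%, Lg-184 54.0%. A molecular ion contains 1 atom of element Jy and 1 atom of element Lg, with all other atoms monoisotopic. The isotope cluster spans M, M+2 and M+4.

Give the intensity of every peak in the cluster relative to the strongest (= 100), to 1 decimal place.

59.8 : 100.0 : 34.9

Element Jy pattern (n=1): 0.6678 : 0.3322
Element Lg pattern (n=1): 0.4600 : 0.5400
Convolve the two distributions (both contribute in 2-u steps):
  M: 0.6678×0.4600 = 0.307188
  M+2: 0.6678×0.5400 + 0.3322×0.4600 = 0.513424
  M+4: 0.3322×0.5400 = 0.179388
Scale to base peak (0.513424) = 100: 59.8 : 100.0 : 34.9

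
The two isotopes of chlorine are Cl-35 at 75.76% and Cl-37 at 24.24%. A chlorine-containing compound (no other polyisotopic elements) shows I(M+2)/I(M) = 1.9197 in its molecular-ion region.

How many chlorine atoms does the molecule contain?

6

For n independent Cl atoms, I(M+2)/I(M) = n · (abundance Cl-37) / (abundance Cl-35) = n · 0.2424/0.7576.
n = 1.9197 × 0.7576/0.2424 = 6.00 ≈ 6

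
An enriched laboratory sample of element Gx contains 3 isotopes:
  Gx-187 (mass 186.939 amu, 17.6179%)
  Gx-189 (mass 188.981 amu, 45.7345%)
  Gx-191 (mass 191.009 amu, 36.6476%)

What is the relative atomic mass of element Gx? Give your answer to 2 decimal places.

Weight each isotope mass by its fractional abundance: 0.176179 × 186.939 + 0.457345 × 188.981 + 0.366476 × 191.009
= 32.9347 + 86.4295 + 70.0002 = 189.3644 amu

189.36 amu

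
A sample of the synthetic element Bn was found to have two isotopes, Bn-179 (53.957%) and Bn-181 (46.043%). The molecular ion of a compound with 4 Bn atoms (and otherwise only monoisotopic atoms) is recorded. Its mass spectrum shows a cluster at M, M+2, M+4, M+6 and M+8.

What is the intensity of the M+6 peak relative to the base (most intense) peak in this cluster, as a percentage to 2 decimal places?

Binomial terms of (0.53957 + 0.46043)^4: M 0.0848, M+2 0.2893, M+4 0.3703, M+6 0.2107, M+8 0.0449 → M+4 is the base peak.
P(M+4) = C(4,2) × 0.53957^2 × 0.46043^2 = 6 × 0.29113578 × 0.21199578 = 0.370317 (base)
P(M+6) = C(4,3) × 0.53957^1 × 0.46043^3 = 4 × 0.53957 × 0.09760922 = 0.210668
Relative intensity = 0.210668 / 0.370317 × 100 = 56.89

56.89%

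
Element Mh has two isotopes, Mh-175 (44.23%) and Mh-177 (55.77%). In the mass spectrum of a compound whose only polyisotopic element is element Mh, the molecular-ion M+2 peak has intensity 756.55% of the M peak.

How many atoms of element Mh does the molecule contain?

6

With n Mh atoms, P(M+2)/P(M) = C(n,1)·p^(n−1)q / p^n = n·q/p = n · 0.5577/0.4423.
n = 7.5655 × 0.4423/0.5577 = 6.00 ≈ 6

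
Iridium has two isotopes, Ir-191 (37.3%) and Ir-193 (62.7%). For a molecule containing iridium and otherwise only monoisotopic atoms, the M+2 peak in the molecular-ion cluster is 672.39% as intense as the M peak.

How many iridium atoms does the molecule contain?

4

For n independent Ir atoms, I(M+2)/I(M) = n · (abundance Ir-193) / (abundance Ir-191) = n · 0.627/0.373.
n = 6.7239 × 0.373/0.627 = 4.00 ≈ 4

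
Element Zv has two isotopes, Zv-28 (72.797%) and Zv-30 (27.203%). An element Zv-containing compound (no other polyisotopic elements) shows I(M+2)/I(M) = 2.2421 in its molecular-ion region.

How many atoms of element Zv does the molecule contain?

The M+2/M ratio from n Zv atoms is n · q/p = n · 0.27203/0.72797.
n = 2.2421 × 0.72797/0.27203 = 6.00 ≈ 6

6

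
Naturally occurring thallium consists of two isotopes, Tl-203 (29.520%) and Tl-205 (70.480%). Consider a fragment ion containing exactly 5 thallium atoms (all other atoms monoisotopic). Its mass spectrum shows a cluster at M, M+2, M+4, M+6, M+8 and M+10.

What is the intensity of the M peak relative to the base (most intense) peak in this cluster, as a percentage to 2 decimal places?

Term probabilities: M 0.0022, M+2 0.0268, M+4 0.1278, M+6 0.3051, M+8 0.3642, M+10 0.1739. Base peak = M+8.
P(M+8) = C(5,4) × 0.29520^1 × 0.70480^4 = 5 × 0.2952 × 0.24675365 = 0.364208 (base)
P(M) = C(5,0) × 0.29520^5 × 0.70480^0 = 1 × 0.00224172 × 1.0000 = 0.002242
Relative intensity = 0.002242 / 0.364208 × 100 = 0.62

0.62%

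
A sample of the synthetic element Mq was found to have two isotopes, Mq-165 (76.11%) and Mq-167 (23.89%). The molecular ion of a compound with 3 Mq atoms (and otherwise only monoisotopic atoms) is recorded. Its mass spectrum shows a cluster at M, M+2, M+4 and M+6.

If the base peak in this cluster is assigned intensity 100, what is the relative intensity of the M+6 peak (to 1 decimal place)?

3.1

Binomial terms of (0.7611 + 0.2389)^3: M 0.4409, M+2 0.4152, M+4 0.1303, M+6 0.0136 → M is the base peak.
P(M) = C(3,0) × 0.7611^3 × 0.2389^0 = 1 × 0.44088484 × 1.0000 = 0.440885 (base)
P(M+6) = C(3,3) × 0.7611^0 × 0.2389^3 = 1 × 1.0000 × 0.01363479 = 0.013635
Relative intensity = 0.013635 / 0.440885 × 100 = 3.1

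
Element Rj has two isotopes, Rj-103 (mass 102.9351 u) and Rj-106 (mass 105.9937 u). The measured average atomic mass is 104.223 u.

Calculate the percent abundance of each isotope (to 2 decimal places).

Let x be the fractional abundance of Rj-103; then Rj-106 has abundance 1 − x.
102.9351·x + 105.9937·(1 − x) = 104.223
(102.9351 − 105.9937)·x = 104.223 − 105.9937
x = -1.7707 / -3.0586 = 0.57892 → 57.89% Rj-103, 42.11% Rj-106.

Rj-103: 57.89%, Rj-106: 42.11%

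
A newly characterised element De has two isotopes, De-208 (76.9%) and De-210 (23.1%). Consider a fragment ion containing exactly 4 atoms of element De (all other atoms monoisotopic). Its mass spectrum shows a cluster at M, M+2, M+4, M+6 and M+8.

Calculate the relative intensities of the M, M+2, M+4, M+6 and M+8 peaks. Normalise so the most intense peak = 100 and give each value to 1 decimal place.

83.2 : 100.0 : 45.1 : 9.0 : 0.7

Expanding (0.769 + 0.231)^4:
P(M) = 0.769^4 = 0.349708
P(M+2) = 4 × 0.769^3 × 0.231^1 = 0.420195
P(M+4) = 6 × 0.769^2 × 0.231^2 = 0.189334
P(M+6) = 4 × 0.769^1 × 0.231^3 = 0.037916
P(M+8) = 0.231^4 = 0.002847
The M+2 peak is largest (0.420195); scaling to 100 gives 83.2 : 100.0 : 45.1 : 9.0 : 0.7.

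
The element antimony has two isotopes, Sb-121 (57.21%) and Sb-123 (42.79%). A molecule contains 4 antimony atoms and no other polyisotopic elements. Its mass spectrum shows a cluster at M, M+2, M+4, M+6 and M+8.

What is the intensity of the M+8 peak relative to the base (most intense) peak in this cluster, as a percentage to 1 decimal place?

Term probabilities: M 0.1071, M+2 0.3205, M+4 0.3596, M+6 0.1793, M+8 0.0335. Base peak = M+4.
P(M+4) = C(4,2) × 0.5721^2 × 0.4279^2 = 6 × 0.32729841 × 0.18309841 = 0.359567 (base)
P(M+8) = C(4,4) × 0.5721^0 × 0.4279^4 = 1 × 1.0000 × 0.03352503 = 0.033525
Relative intensity = 0.033525 / 0.359567 × 100 = 9.3

9.3%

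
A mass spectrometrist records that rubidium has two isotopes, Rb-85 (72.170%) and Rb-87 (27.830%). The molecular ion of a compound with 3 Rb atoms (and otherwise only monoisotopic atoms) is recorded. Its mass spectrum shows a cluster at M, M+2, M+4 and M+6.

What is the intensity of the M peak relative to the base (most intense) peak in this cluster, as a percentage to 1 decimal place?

Term probabilities: M 0.3759, M+2 0.4349, M+4 0.1677, M+6 0.0216. Base peak = M+2.
P(M+2) = C(3,1) × 0.72170^2 × 0.27830^1 = 3 × 0.52085089 × 0.2783 = 0.434858 (base)
P(M) = C(3,0) × 0.72170^3 × 0.27830^0 = 1 × 0.37589809 × 1.0000 = 0.375898
Relative intensity = 0.375898 / 0.434858 × 100 = 86.4

86.4%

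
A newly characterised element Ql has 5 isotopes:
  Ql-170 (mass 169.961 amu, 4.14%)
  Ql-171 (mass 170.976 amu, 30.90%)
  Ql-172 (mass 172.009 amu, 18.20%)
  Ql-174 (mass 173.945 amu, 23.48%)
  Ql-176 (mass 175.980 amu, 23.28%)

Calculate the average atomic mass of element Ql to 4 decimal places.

172.9840 amu

The abundance-weighted mean is 0.0414 × 169.961 + 0.3090 × 170.976 + 0.1820 × 172.009 + 0.2348 × 173.945 + 0.2328 × 175.980
= 7.03639 + 52.83158 + 31.30564 + 40.84229 + 40.96814 = 172.98404 amu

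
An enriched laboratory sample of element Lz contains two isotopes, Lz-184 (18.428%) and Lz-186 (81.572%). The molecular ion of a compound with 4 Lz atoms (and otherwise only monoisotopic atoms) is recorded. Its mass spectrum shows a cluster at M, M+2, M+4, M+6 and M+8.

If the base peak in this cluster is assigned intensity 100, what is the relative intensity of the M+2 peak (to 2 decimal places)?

Term probabilities: M 0.0012, M+2 0.0204, M+4 0.1356, M+6 0.4001, M+8 0.4428. Base peak = M+8.
P(M+8) = C(4,4) × 0.18428^0 × 0.81572^4 = 1 × 1.0000 × 0.44275599 = 0.442756 (base)
P(M+2) = C(4,1) × 0.18428^3 × 0.81572^1 = 4 × 0.00625799 × 0.81572 = 0.020419
Relative intensity = 0.020419 / 0.442756 × 100 = 4.61

4.61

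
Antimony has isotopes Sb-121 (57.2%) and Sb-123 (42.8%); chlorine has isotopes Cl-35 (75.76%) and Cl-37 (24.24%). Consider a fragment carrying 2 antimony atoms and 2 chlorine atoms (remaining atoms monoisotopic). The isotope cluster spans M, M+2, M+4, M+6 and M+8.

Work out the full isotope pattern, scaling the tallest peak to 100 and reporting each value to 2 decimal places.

46.81 : 100.00 : 75.82 : 23.94 : 2.68

Antimony pattern (n=2): 0.327184 : 0.489632 : 0.183184
Chlorine pattern (n=2): 0.57395776 : 0.36728448 : 0.05875776
Convolve the two distributions (both contribute in 2-u steps):
  M: 0.327184×0.57395776 = 0.187790
  M+2: 0.327184×0.36728448 + 0.489632×0.57395776 = 0.401198
  M+4: 0.327184×0.05875776 + 0.489632×0.36728448 + 0.183184×0.57395776 = 0.304199
  M+6: 0.489632×0.05875776 + 0.183184×0.36728448 = 0.096050
  M+8: 0.183184×0.05875776 = 0.010763
Scale to base peak (0.401198) = 100: 46.81 : 100.00 : 75.82 : 23.94 : 2.68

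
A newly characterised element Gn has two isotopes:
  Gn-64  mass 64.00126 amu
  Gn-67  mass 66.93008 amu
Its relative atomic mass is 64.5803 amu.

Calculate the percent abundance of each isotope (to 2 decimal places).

Writing the weighted mean with unknown fraction x of Gn-64:
64.00126·x + 66.93008·(1 − x) = 64.5803
(64.00126 − 66.93008)·x = 64.5803 − 66.93008
x = -2.34978 / -2.92882 = 0.80230 → 80.23% Gn-64, 19.77% Gn-67.

Gn-64: 80.23%, Gn-67: 19.77%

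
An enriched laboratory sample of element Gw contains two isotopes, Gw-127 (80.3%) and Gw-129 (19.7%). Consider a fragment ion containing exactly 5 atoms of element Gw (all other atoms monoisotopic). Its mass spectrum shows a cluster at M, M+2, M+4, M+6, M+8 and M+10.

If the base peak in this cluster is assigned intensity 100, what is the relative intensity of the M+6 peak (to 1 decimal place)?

12.0

Term probabilities: M 0.3339, M+2 0.4095, M+4 0.2009, M+6 0.0493, M+8 0.0060, M+10 0.0003. Base peak = M+2.
P(M+2) = C(5,1) × 0.803^4 × 0.197^1 = 5 × 0.41577865 × 0.1970 = 0.409542 (base)
P(M+6) = C(5,3) × 0.803^2 × 0.197^3 = 10 × 0.644809 × 0.00764537 = 0.049298
Relative intensity = 0.049298 / 0.409542 × 100 = 12.0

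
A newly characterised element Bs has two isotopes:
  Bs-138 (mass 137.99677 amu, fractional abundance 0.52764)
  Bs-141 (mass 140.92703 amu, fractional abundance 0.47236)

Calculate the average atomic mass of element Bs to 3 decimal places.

139.381 amu

Ar = Σ fᵢ·mᵢ = 0.52764 × 137.99677 + 0.47236 × 140.92703
= 72.812616 + 66.568292 = 139.380908 amu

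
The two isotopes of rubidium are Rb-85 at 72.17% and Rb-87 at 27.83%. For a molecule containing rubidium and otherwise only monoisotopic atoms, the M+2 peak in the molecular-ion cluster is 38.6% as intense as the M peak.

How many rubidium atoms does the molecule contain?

1

With n Rb atoms, P(M+2)/P(M) = C(n,1)·p^(n−1)q / p^n = n·q/p = n · 0.2783/0.7217.
n = 0.386 × 0.7217/0.2783 = 1.00 ≈ 1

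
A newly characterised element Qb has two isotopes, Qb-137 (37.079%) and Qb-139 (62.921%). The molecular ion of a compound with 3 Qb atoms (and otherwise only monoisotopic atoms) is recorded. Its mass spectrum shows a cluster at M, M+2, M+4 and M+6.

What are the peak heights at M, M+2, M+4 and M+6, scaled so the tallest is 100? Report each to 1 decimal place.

11.6 : 58.9 : 100.0 : 56.6

Each Qb atom is independently Qb-137 (p = 0.37079) or Qb-139 (q = 0.62921); the cluster is the binomial expansion (p + q)^3.
P(M) = 0.37079^3 = 0.050978
P(M+2) = 3 × 0.37079^2 × 0.62921^1 = 0.259521
P(M+4) = 3 × 0.37079^1 × 0.62921^2 = 0.440393
P(M+6) = 0.62921^3 = 0.249108
The M+4 peak is largest (0.440393); scaling to 100 gives 11.6 : 58.9 : 100.0 : 56.6.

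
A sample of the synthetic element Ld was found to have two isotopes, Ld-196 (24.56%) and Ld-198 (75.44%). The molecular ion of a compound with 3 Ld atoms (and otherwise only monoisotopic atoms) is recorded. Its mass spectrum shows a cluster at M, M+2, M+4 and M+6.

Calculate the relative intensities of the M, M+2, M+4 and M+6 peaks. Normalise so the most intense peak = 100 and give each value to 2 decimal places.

The 3 Ld atoms are independent, so intensities follow the terms of (0.2456 + 0.7544)^3.
P(M) = 0.2456^3 = 0.014814
P(M+2) = 3 × 0.2456^2 × 0.7544^1 = 0.136515
P(M+4) = 3 × 0.2456^1 × 0.7544^2 = 0.419327
P(M+6) = 0.7544^3 = 0.429344
The M+6 peak is largest (0.429344); scaling to 100 gives 3.45 : 31.80 : 97.67 : 100.00.

3.45 : 31.80 : 97.67 : 100.00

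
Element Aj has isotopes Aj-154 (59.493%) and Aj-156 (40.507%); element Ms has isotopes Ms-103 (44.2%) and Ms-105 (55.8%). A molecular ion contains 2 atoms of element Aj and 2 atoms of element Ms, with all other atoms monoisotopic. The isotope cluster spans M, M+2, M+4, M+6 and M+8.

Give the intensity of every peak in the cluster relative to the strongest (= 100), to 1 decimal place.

Element Aj pattern (n=2): 0.3539417 : 0.48197659 : 0.1640817
Element Ms pattern (n=2): 0.195364 : 0.493272 : 0.311364
Convolve the two distributions (both contribute in 2-u steps):
  M: 0.3539417×0.195364 = 0.069147
  M+2: 0.3539417×0.493272 + 0.48197659×0.195364 = 0.268750
  M+4: 0.3539417×0.311364 + 0.48197659×0.493272 + 0.1640817×0.195364 = 0.380006
  M+6: 0.48197659×0.311364 + 0.1640817×0.493272 = 0.231007
  M+8: 0.1640817×0.311364 = 0.051089
Scale to base peak (0.380006) = 100: 18.2 : 70.7 : 100.0 : 60.8 : 13.4

18.2 : 70.7 : 100.0 : 60.8 : 13.4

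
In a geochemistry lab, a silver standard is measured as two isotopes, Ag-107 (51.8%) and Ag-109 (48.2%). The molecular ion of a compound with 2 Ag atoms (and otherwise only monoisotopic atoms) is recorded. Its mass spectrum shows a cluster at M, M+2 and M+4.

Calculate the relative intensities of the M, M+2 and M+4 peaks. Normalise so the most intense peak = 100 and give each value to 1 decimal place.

53.7 : 100.0 : 46.5

Expanding (0.518 + 0.482)^2:
P(M) = 0.518^2 = 0.268324
P(M+2) = 2 × 0.518^1 × 0.482^1 = 0.499352
P(M+4) = 0.482^2 = 0.232324
The M+2 peak is largest (0.499352); scaling to 100 gives 53.7 : 100.0 : 46.5.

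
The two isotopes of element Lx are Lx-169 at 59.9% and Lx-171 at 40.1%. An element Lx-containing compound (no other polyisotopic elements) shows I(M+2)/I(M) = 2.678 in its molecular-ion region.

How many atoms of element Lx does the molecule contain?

The M+2/M ratio from n Lx atoms is n · q/p = n · 0.401/0.599.
n = 2.678 × 0.599/0.401 = 4.00 ≈ 4

4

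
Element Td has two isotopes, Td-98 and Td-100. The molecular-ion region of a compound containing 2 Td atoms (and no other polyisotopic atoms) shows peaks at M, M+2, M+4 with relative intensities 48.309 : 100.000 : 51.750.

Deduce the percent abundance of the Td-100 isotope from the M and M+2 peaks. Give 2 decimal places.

If p is the fraction of Td that is Td-98, then I(M+2)/I(M) = [C(2,1)·p^1·(1−p)] / p^2 = 2·(1−p)/p = 100.000/48.309 = 2.0700
(1−p)/p = 2.0700/2 = 1.0350  ⇒  p = 1/(1 + 1.0350) = 0.4914
Td-98: 49.14%, Td-100: 50.86%.

50.86%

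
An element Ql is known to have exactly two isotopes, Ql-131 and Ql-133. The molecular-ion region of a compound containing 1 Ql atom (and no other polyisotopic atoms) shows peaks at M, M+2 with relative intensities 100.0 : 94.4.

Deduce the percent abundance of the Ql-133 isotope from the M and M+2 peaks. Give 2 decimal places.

48.56%

Write p for the Ql-131 fraction. I(M+2)/I(M) = [C(1,1)·p^0·(1−p)] / p^1 = 1·(1−p)/p = 94.4/100.0 = 0.9440
(1−p)/p = 0.9440/1 = 0.9440  ⇒  p = 1/(1 + 0.9440) = 0.5144
Ql-131: 51.44%, Ql-133: 48.56%.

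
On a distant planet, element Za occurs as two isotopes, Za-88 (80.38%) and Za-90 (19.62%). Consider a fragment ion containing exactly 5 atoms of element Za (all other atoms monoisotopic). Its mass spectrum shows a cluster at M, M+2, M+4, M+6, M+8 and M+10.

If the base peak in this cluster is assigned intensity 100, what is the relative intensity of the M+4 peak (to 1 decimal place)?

48.8

(0.8038 + 0.1962)^5 gives M 0.3355, M+2 0.4095, M+4 0.1999, M+6 0.0488, M+8 0.0060, M+10 0.0003; the largest is M+2.
P(M+2) = C(5,1) × 0.8038^4 × 0.1962^1 = 5 × 0.41743803 × 0.1962 = 0.409507 (base)
P(M+4) = C(5,2) × 0.8038^3 × 0.1962^2 = 10 × 0.51933071 × 0.03849444 = 0.199913
Relative intensity = 0.199913 / 0.409507 × 100 = 48.8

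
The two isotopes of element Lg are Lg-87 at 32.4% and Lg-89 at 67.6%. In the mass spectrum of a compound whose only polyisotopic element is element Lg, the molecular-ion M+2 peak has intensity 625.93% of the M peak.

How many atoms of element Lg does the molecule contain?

3

The M+2/M ratio from n Lg atoms is n · q/p = n · 0.676/0.324.
n = 6.2593 × 0.324/0.676 = 3.00 ≈ 3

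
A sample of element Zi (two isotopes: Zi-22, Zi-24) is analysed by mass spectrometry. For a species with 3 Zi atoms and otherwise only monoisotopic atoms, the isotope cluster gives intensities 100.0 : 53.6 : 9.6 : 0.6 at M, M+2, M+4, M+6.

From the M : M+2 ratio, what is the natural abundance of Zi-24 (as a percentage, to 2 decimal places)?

15.16%

If p is the fraction of Zi that is Zi-22, then I(M+2)/I(M) = [C(3,1)·p^2·(1−p)] / p^3 = 3·(1−p)/p = 53.6/100.0 = 0.5360
(1−p)/p = 0.5360/3 = 0.1787  ⇒  p = 1/(1 + 0.1787) = 0.8484
Zi-22: 84.84%, Zi-24: 15.16%.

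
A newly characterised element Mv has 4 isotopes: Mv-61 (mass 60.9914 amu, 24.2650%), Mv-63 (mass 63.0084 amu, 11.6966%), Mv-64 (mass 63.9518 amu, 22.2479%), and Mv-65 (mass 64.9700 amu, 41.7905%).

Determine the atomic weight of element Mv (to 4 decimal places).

Ar = Σ fᵢ·mᵢ = 0.242650 × 60.9914 + 0.116966 × 63.0084 + 0.222479 × 63.9518 + 0.417905 × 64.9700
= 14.79956 + 7.36984 + 14.22793 + 27.15129 = 63.54862 amu

63.5486 amu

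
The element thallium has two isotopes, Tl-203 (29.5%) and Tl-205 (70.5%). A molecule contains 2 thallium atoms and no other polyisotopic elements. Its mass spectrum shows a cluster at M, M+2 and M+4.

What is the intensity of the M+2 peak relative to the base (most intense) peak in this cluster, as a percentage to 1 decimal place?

83.7%

Binomial terms of (0.295 + 0.705)^2: M 0.0870, M+2 0.4160, M+4 0.4970 → M+4 is the base peak.
P(M+4) = C(2,2) × 0.295^0 × 0.705^2 = 1 × 1.0000 × 0.497025 = 0.497025 (base)
P(M+2) = C(2,1) × 0.295^1 × 0.705^1 = 2 × 0.2950 × 0.7050 = 0.415950
Relative intensity = 0.415950 / 0.497025 × 100 = 83.7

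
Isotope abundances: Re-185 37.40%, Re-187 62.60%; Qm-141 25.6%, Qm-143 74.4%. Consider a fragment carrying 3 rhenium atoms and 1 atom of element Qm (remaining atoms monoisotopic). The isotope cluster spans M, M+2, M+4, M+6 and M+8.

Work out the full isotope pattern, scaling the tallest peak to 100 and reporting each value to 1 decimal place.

3.4 : 27.2 : 79.0 : 100.0 : 46.8

Rhenium pattern (n=3): 0.05231362 : 0.26268713 : 0.43968487 : 0.24531438
Element Qm pattern (n=1): 0.2560 : 0.7440
Convolve the two distributions (both contribute in 2-u steps):
  M: 0.05231362×0.2560 = 0.013392
  M+2: 0.05231362×0.7440 + 0.26268713×0.2560 = 0.106169
  M+4: 0.26268713×0.7440 + 0.43968487×0.2560 = 0.307999
  M+6: 0.43968487×0.7440 + 0.24531438×0.2560 = 0.389926
  M+8: 0.24531438×0.7440 = 0.182514
Scale to base peak (0.389926) = 100: 3.4 : 27.2 : 79.0 : 100.0 : 46.8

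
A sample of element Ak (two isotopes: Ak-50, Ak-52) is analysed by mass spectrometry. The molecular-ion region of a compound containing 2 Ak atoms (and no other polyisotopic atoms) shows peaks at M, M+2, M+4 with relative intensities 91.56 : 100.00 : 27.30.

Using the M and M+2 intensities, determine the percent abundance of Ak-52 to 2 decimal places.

35.32%

If p is the fraction of Ak that is Ak-50, then I(M+2)/I(M) = [C(2,1)·p^1·(1−p)] / p^2 = 2·(1−p)/p = 100.00/91.56 = 1.0922
(1−p)/p = 1.0922/2 = 0.5461  ⇒  p = 1/(1 + 0.5461) = 0.6468
Ak-50: 64.68%, Ak-52: 35.32%.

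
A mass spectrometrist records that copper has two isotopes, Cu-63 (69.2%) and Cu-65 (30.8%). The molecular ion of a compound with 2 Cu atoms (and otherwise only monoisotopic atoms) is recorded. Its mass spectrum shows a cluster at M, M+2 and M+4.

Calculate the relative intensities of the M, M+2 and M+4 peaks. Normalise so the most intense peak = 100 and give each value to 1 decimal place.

Expanding (0.692 + 0.308)^2:
P(M) = 0.692^2 = 0.478864
P(M+2) = 2 × 0.692^1 × 0.308^1 = 0.426272
P(M+4) = 0.308^2 = 0.094864
The M peak is largest (0.478864); scaling to 100 gives 100.0 : 89.0 : 19.8.

100.0 : 89.0 : 19.8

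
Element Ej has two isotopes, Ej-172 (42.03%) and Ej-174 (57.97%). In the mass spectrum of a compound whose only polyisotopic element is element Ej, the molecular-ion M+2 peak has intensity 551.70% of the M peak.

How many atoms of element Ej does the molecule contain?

For n independent Ej atoms, I(M+2)/I(M) = n · (abundance Ej-174) / (abundance Ej-172) = n · 0.5797/0.4203.
n = 5.5170 × 0.4203/0.5797 = 4.00 ≈ 4

4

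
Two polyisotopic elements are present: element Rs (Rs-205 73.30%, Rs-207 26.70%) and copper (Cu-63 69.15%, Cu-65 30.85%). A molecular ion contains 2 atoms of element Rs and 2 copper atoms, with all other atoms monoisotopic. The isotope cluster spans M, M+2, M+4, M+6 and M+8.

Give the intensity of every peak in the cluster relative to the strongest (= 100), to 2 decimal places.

61.70 : 100.00 : 60.57 : 16.25 : 1.63

Element Rs pattern (n=2): 0.537289 : 0.391422 : 0.071289
Copper pattern (n=2): 0.47817225 : 0.4266555 : 0.09517225
Convolve the two distributions (both contribute in 2-u steps):
  M: 0.537289×0.47817225 = 0.256917
  M+2: 0.537289×0.4266555 + 0.391422×0.47817225 = 0.416404
  M+4: 0.537289×0.09517225 + 0.391422×0.4266555 + 0.071289×0.47817225 = 0.252226
  M+6: 0.391422×0.09517225 + 0.071289×0.4266555 = 0.067668
  M+8: 0.071289×0.09517225 = 0.006785
Scale to base peak (0.416404) = 100: 61.70 : 100.00 : 60.57 : 16.25 : 1.63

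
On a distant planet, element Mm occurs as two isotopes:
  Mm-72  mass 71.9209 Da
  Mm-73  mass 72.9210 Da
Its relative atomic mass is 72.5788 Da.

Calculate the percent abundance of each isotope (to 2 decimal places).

Writing the weighted mean with unknown fraction x of Mm-72:
71.9209·x + 72.9210·(1 − x) = 72.5788
(71.9209 − 72.9210)·x = 72.5788 − 72.9210
x = -0.3422 / -1.0001 = 0.34217 → 34.22% Mm-72, 65.78% Mm-73.

Mm-72: 34.22%, Mm-73: 65.78%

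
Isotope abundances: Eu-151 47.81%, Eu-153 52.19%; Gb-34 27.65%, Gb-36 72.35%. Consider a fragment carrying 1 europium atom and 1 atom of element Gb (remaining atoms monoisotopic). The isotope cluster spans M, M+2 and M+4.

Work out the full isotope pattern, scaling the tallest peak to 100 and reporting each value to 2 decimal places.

26.97 : 100.00 : 77.03

Europium pattern (n=1): 0.4781 : 0.5219
Element Gb pattern (n=1): 0.2765 : 0.7235
Convolve the two distributions (both contribute in 2-u steps):
  M: 0.4781×0.2765 = 0.132195
  M+2: 0.4781×0.7235 + 0.5219×0.2765 = 0.490211
  M+4: 0.5219×0.7235 = 0.377595
Scale to base peak (0.490211) = 100: 26.97 : 100.00 : 77.03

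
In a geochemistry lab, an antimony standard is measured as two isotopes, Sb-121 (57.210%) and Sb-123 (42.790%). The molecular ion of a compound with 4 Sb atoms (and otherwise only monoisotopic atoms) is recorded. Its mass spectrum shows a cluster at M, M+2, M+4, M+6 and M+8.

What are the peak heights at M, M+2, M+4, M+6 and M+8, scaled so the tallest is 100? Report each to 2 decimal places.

29.79 : 89.13 : 100.00 : 49.86 : 9.32

The 4 Sb atoms are independent, so intensities follow the terms of (0.57210 + 0.42790)^4.
P(M) = 0.57210^4 = 0.107124
P(M+2) = 4 × 0.57210^3 × 0.42790^1 = 0.320493
P(M+4) = 6 × 0.57210^2 × 0.42790^2 = 0.359567
P(M+6) = 4 × 0.57210^1 × 0.42790^3 = 0.179291
P(M+8) = 0.42790^4 = 0.033525
The M+4 peak is largest (0.359567); scaling to 100 gives 29.79 : 89.13 : 100.00 : 49.86 : 9.32.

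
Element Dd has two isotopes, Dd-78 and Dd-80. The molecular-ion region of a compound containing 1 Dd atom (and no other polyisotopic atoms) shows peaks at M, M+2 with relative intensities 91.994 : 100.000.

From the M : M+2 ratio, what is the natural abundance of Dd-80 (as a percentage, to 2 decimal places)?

Write p for the Dd-78 fraction. I(M+2)/I(M) = [C(1,1)·p^0·(1−p)] / p^1 = 1·(1−p)/p = 100.000/91.994 = 1.0870
(1−p)/p = 1.0870/1 = 1.0870  ⇒  p = 1/(1 + 1.0870) = 0.4792
Dd-78: 47.92%, Dd-80: 52.08%.

52.08%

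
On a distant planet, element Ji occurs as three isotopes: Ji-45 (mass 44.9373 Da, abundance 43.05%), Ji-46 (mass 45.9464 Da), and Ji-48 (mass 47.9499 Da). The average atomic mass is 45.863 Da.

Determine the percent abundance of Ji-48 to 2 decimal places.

17.52%

Let x and y be the fractions of Ji-46 and Ji-48. Then x + y = 1 − 0.4305 = 0.5695 and 45.9464x + 47.9499y = 45.863 − 0.4305×44.9373 = 26.51749235.
Substituting: 45.9464x + 47.9499(0.5695 − x) = 26.51749235
(45.9464 − 47.9499)x = -0.7899757  ⇒  x = 0.39430, y = 0.17520
Ji-46: 39.43%, Ji-48: 17.52%.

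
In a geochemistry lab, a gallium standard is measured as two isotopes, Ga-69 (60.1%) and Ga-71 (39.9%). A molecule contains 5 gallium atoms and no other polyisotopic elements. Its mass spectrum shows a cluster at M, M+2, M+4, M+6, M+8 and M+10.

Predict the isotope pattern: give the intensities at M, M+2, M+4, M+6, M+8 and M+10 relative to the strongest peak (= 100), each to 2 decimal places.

22.69 : 75.31 : 100.00 : 66.39 : 22.04 : 2.93

Expanding (0.601 + 0.399)^5:
P(M) = 0.601^5 = 0.078410
P(M+2) = 5 × 0.601^4 × 0.399^1 = 0.260280
P(M+4) = 10 × 0.601^3 × 0.399^2 = 0.345596
P(M+6) = 10 × 0.601^2 × 0.399^3 = 0.229439
P(M+8) = 5 × 0.601^1 × 0.399^4 = 0.076162
P(M+10) = 0.399^5 = 0.010113
The M+4 peak is largest (0.345596); scaling to 100 gives 22.69 : 75.31 : 100.00 : 66.39 : 22.04 : 2.93.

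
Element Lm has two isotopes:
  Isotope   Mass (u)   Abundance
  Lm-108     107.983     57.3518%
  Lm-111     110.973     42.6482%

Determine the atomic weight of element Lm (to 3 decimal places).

109.258 u

Average mass = Σ (abundance × isotope mass) = 0.573518 × 107.983 + 0.426482 × 110.973
= 61.9302 + 47.3280 = 109.2582 u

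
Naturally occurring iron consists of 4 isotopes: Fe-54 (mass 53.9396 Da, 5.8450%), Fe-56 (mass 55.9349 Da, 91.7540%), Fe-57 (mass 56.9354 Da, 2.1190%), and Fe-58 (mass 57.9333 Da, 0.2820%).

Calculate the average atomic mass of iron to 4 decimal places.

Average mass = Σ (abundance × isotope mass) = 0.058450 × 53.9396 + 0.917540 × 55.9349 + 0.021190 × 56.9354 + 0.002820 × 57.9333
= 3.15277 + 51.32251 + 1.20646 + 0.16337 = 55.84511 Da

55.8451 Da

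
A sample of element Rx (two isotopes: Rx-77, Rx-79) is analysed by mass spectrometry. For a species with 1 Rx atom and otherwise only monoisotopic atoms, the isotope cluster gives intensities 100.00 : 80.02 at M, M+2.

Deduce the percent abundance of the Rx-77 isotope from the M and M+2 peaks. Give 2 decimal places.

55.55%

If p is the fraction of Rx that is Rx-77, then I(M+2)/I(M) = [C(1,1)·p^0·(1−p)] / p^1 = 1·(1−p)/p = 80.02/100.00 = 0.8002
(1−p)/p = 0.8002/1 = 0.8002  ⇒  p = 1/(1 + 0.8002) = 0.5555
Rx-77: 55.55%, Rx-79: 44.45%.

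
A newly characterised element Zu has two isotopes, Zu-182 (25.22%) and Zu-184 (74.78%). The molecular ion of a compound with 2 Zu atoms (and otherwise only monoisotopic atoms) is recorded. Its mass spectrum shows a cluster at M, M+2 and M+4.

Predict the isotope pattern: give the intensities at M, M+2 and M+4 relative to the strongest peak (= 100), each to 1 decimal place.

11.4 : 67.5 : 100.0

The 2 Zu atoms are independent, so intensities follow the terms of (0.2522 + 0.7478)^2.
P(M) = 0.2522^2 = 0.063605
P(M+2) = 2 × 0.2522^1 × 0.7478^1 = 0.377190
P(M+4) = 0.7478^2 = 0.559205
The M+4 peak is largest (0.559205); scaling to 100 gives 11.4 : 67.5 : 100.0.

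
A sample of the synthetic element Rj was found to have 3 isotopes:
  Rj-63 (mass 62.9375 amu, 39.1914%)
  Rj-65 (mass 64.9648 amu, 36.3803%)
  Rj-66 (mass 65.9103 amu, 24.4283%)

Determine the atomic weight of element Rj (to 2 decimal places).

Weight each isotope mass by its fractional abundance: 0.391914 × 62.9375 + 0.363803 × 64.9648 + 0.244283 × 65.9103
= 24.66609 + 23.63439 + 16.10077 = 64.40125 amu

64.40 amu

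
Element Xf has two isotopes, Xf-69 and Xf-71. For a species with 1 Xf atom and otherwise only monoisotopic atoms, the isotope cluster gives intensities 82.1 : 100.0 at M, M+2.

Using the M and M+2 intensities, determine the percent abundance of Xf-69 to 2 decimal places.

45.09%

Write p for the Xf-69 fraction. I(M+2)/I(M) = [C(1,1)·p^0·(1−p)] / p^1 = 1·(1−p)/p = 100.0/82.1 = 1.2180
(1−p)/p = 1.2180/1 = 1.2180  ⇒  p = 1/(1 + 1.2180) = 0.4509
Xf-69: 45.09%, Xf-71: 54.91%.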